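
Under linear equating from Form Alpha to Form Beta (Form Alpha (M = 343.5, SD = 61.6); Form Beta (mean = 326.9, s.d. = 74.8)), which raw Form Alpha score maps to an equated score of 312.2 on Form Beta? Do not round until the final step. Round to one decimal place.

331.4

Invert y = (SD_Y/SD_X)(x − M_X) + M_Y:
x = (SD_X/SD_Y)(y − M_Y) + M_X = (61.6/74.8)(312.2 − 326.9) + 343.5
x = 0.823529 × -14.700 + 343.5 = 331.4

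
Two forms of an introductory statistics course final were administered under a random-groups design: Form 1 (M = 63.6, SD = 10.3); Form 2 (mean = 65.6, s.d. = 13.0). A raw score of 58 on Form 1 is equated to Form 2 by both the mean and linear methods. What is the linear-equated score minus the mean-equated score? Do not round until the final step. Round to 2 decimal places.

Mean-equated: 58 + (65.6 − 63.6) = 60.00
Linear-equated: (13.0/10.3)(58 − 63.6) + 65.6 = 58.532
Difference = 58.532 − 60.00 = -1.47

-1.47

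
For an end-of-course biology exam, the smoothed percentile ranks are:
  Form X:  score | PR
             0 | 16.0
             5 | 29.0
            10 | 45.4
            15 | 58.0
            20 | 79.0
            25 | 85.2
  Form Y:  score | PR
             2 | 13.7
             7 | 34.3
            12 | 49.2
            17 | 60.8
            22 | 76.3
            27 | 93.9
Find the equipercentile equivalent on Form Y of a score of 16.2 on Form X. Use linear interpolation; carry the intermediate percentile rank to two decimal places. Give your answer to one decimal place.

17.7

PR of 16.2 on Form X: 58.0 + (16.2 − 15)/(20 − 15) × (79.0 − 58.0) = 63.04
On Form Y, PR 63.04 falls between score 17 (PR 60.8) and 22 (PR 76.3).
Interpolate: 17 + (63.04 − 60.8)/(76.3 − 60.8) × (22 − 17) = 17.7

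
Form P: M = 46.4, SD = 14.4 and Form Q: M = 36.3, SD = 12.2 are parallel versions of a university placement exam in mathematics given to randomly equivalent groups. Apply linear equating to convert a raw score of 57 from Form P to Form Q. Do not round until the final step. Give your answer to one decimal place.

45.3

Linear equating: y = (SD_Y/SD_X)(x − M_X) + M_Y
y = (12.2/14.4)(57 − 46.4) + 36.3
y = 0.847222 × 10.6 + 36.3 = 8.9806 + 36.3 = 45.3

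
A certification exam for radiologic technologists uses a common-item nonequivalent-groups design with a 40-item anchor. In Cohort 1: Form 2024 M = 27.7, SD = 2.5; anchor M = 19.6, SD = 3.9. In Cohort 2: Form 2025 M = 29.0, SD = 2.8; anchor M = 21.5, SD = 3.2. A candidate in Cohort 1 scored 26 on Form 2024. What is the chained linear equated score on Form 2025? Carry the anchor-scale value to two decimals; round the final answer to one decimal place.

25.0

Form 2024 → anchor (Cohort 1): v = (3.9/2.5)(26 − 27.7) + 19.6 = 16.95
anchor → Form 2025 (Cohort 2): y = (2.8/3.2)(16.95 − 21.5) + 29.0 = 25.0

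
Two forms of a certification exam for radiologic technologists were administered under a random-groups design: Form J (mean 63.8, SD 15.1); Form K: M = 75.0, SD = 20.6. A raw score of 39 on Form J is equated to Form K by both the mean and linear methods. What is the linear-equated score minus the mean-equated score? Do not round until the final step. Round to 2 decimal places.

Mean-equated: 39 + (75.0 − 63.8) = 50.20
Linear-equated: (20.6/15.1)(39 − 63.8) + 75.0 = 41.167
Difference = 41.167 − 50.20 = -9.03

-9.03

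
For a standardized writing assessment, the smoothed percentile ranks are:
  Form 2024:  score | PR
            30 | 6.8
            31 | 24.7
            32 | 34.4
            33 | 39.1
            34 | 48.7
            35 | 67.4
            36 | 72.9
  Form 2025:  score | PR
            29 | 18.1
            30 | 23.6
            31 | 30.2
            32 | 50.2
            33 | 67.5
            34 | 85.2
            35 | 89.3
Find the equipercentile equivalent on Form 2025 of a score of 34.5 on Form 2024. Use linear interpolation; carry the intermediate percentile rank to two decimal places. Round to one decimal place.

32.5

PR of 34.5 on Form 2024: 48.7 + (34.5 − 34)/(35 − 34) × (67.4 − 48.7) = 58.05
On Form 2025, PR 58.05 falls between score 32 (PR 50.2) and 33 (PR 67.5).
Interpolate: 32 + (58.05 − 50.2)/(67.5 − 50.2) × (33 − 32) = 32.5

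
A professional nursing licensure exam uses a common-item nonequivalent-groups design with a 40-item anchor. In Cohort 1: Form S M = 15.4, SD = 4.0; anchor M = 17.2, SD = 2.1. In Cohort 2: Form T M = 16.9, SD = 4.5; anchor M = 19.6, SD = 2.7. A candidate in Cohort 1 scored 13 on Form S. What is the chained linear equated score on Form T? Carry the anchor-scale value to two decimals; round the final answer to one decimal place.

Form S → anchor (Cohort 1): v = (2.1/4.0)(13 − 15.4) + 17.2 = 15.94
anchor → Form T (Cohort 2): y = (4.5/2.7)(15.94 − 19.6) + 16.9 = 10.8

10.8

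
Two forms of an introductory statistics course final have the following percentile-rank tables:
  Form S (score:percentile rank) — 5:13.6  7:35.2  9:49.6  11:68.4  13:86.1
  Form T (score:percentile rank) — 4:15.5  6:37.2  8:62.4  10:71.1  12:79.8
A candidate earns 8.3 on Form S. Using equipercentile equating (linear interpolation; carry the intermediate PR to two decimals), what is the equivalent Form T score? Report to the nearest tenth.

6.6

PR of 8.3 on Form S: 35.2 + (8.3 − 7)/(9 − 7) × (49.6 − 35.2) = 44.56
On Form T, PR 44.56 falls between score 6 (PR 37.2) and 8 (PR 62.4).
Interpolate: 6 + (44.56 − 37.2)/(62.4 − 37.2) × (8 − 6) = 6.6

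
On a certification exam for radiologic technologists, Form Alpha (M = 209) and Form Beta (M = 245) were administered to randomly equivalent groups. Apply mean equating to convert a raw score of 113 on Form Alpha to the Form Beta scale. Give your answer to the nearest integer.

Mean equating: y = x + (M_Y − M_X) = 113 + (245 − 209) = 149

149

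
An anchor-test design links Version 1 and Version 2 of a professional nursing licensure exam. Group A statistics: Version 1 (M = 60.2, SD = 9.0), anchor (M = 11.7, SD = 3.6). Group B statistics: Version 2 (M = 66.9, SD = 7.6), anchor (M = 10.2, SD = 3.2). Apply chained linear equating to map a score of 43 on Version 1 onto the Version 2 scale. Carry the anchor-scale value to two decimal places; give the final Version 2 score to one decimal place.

54.1

Version 1 → anchor (Group A): v = (3.6/9.0)(43 − 60.2) + 11.7 = 4.82
anchor → Version 2 (Group B): y = (7.6/3.2)(4.82 − 10.2) + 66.9 = 54.1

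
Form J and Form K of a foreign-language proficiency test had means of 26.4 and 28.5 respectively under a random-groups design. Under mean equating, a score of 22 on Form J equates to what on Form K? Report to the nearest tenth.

24.1

Mean equating: y = x + (M_Y − M_X) = 22 + (28.5 − 26.4) = 24.1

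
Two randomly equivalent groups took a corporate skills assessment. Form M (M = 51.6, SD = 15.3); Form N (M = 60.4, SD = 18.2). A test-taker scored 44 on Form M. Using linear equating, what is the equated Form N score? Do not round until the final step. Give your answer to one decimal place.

51.4

Linear equating: y = (SD_Y/SD_X)(x − M_X) + M_Y
y = (18.2/15.3)(44 − 51.6) + 60.4
y = 1.189542 × -7.6 + 60.4 = -9.0405 + 60.4 = 51.4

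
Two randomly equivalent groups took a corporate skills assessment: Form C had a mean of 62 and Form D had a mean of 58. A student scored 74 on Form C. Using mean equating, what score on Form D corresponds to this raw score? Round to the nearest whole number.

70

Mean equating: y = x + (M_Y − M_X) = 74 + (58 − 62) = 70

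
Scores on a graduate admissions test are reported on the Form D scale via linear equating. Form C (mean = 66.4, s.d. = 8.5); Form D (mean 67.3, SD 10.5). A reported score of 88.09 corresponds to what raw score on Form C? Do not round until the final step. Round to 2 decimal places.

Invert y = (SD_Y/SD_X)(x − M_X) + M_Y:
x = (SD_X/SD_Y)(y − M_Y) + M_X = (8.5/10.5)(88.09 − 67.3) + 66.4
x = 0.809524 × 20.790 + 66.4 = 83.23

83.23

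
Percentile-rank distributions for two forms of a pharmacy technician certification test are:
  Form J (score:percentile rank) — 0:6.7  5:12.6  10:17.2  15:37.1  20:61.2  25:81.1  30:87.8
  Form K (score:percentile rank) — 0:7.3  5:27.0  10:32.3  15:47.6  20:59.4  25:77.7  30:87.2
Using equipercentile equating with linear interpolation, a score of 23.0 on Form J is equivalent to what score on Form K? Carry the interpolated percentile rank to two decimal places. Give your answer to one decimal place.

PR of 23.0 on Form J: 61.2 + (23.0 − 20)/(25 − 20) × (81.1 − 61.2) = 73.14
On Form K, PR 73.14 falls between score 20 (PR 59.4) and 25 (PR 77.7).
Interpolate: 20 + (73.14 − 59.4)/(77.7 − 59.4) × (25 − 20) = 23.8

23.8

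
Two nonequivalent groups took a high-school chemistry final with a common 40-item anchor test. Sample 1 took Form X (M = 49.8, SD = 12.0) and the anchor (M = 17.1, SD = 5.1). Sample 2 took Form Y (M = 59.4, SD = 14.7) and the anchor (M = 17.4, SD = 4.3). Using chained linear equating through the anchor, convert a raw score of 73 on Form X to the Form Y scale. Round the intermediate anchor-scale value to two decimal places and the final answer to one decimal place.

Form X → anchor (Sample 1): v = (5.1/12.0)(73 − 49.8) + 17.1 = 26.96
anchor → Form Y (Sample 2): y = (14.7/4.3)(26.96 − 17.4) + 59.4 = 92.1

92.1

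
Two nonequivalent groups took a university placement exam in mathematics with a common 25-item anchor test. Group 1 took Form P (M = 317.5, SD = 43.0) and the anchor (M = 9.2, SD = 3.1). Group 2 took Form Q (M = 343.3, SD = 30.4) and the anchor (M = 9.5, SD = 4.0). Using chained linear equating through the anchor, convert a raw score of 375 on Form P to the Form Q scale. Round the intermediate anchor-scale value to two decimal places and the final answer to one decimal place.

Form P → anchor (Group 1): v = (3.1/43.0)(375 − 317.5) + 9.2 = 13.35
anchor → Form Q (Group 2): y = (30.4/4.0)(13.35 − 9.5) + 343.3 = 372.6

372.6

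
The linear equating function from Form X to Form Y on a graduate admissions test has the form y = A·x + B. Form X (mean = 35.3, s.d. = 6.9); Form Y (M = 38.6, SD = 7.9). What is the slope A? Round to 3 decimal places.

A = SD_Y / SD_X = 7.9 / 6.9 = 1.145

1.145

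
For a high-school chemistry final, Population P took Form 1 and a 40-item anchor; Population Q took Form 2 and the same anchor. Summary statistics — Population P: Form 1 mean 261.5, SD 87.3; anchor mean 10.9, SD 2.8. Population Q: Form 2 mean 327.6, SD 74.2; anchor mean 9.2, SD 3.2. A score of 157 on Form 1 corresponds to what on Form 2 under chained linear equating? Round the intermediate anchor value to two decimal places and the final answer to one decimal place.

Form 1 → anchor (Population P): v = (2.8/87.3)(157 − 261.5) + 10.9 = 7.55
anchor → Form 2 (Population Q): y = (74.2/3.2)(7.55 − 9.2) + 327.6 = 289.3

289.3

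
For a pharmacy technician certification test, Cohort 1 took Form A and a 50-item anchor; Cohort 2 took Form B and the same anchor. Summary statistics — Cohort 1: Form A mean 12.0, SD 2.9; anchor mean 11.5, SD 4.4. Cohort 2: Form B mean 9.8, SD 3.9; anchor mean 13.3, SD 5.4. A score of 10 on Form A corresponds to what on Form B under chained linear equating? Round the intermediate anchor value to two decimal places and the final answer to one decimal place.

6.3

Form A → anchor (Cohort 1): v = (4.4/2.9)(10 − 12.0) + 11.5 = 8.47
anchor → Form B (Cohort 2): y = (3.9/5.4)(8.47 − 13.3) + 9.8 = 6.3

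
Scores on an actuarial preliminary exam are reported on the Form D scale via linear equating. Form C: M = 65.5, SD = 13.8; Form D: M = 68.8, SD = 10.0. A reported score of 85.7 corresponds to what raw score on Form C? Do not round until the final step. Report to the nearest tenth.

88.8

Invert y = (SD_Y/SD_X)(x − M_X) + M_Y:
x = (SD_X/SD_Y)(y − M_Y) + M_X = (13.8/10.0)(85.7 − 68.8) + 65.5
x = 1.380000 × 16.900 + 65.5 = 88.8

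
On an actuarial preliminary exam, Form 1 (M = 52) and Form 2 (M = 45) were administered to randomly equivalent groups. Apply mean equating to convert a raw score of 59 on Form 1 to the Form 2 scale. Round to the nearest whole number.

52

Mean equating: y = x + (M_Y − M_X) = 59 + (45 − 52) = 52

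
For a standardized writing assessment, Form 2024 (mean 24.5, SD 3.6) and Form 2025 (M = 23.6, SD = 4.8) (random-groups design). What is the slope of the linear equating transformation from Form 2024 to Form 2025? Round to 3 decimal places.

A = SD_Y / SD_X = 4.8 / 3.6 = 1.333

1.333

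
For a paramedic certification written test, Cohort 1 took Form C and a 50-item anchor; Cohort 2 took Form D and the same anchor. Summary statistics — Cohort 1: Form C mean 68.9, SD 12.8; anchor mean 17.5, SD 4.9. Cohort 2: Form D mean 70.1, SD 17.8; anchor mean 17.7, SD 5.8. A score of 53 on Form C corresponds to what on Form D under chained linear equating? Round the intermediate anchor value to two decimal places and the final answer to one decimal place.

50.8

Form C → anchor (Cohort 1): v = (4.9/12.8)(53 − 68.9) + 17.5 = 11.41
anchor → Form D (Cohort 2): y = (17.8/5.8)(11.41 − 17.7) + 70.1 = 50.8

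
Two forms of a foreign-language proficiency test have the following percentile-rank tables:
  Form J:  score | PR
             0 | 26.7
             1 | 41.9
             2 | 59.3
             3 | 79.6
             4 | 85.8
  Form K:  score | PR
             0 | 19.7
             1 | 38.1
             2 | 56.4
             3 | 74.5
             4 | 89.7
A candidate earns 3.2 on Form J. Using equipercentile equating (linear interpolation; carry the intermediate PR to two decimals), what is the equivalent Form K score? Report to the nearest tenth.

3.4

PR of 3.2 on Form J: 79.6 + (3.2 − 3)/(4 − 3) × (85.8 − 79.6) = 80.84
On Form K, PR 80.84 falls between score 3 (PR 74.5) and 4 (PR 89.7).
Interpolate: 3 + (80.84 − 74.5)/(89.7 − 74.5) × (4 − 3) = 3.4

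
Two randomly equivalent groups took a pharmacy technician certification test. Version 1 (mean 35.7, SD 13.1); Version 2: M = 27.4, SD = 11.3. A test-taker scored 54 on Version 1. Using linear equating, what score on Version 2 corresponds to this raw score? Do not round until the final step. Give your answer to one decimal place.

Linear equating: y = (SD_Y/SD_X)(x − M_X) + M_Y
y = (11.3/13.1)(54 − 35.7) + 27.4
y = 0.862595 × 18.3 + 27.4 = 15.7855 + 27.4 = 43.2

43.2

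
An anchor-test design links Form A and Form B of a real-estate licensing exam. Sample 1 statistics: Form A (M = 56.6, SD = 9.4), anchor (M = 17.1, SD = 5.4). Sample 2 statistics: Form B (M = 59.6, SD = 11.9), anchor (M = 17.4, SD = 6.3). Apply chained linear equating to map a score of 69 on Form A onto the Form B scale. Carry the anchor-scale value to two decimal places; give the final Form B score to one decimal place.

Form A → anchor (Sample 1): v = (5.4/9.4)(69 − 56.6) + 17.1 = 24.22
anchor → Form B (Sample 2): y = (11.9/6.3)(24.22 − 17.4) + 59.6 = 72.5

72.5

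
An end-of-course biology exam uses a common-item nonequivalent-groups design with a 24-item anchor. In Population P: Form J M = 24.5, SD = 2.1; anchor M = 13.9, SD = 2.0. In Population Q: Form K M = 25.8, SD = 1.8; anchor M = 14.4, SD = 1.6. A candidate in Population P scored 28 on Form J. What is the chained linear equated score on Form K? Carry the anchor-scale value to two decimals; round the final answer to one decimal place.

29.0

Form J → anchor (Population P): v = (2.0/2.1)(28 − 24.5) + 13.9 = 17.23
anchor → Form K (Population Q): y = (1.8/1.6)(17.23 − 14.4) + 25.8 = 29.0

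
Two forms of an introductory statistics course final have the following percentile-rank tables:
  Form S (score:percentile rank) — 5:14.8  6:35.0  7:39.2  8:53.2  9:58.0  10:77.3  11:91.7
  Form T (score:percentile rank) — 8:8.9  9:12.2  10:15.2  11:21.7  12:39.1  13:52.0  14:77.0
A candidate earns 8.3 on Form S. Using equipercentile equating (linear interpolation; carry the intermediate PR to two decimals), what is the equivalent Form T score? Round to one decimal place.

PR of 8.3 on Form S: 53.2 + (8.3 − 8)/(9 − 8) × (58.0 − 53.2) = 54.64
On Form T, PR 54.64 falls between score 13 (PR 52.0) and 14 (PR 77.0).
Interpolate: 13 + (54.64 − 52.0)/(77.0 − 52.0) × (14 − 13) = 13.1

13.1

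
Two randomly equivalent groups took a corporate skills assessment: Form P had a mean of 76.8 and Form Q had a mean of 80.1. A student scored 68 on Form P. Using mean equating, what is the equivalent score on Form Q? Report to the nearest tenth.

Mean equating: y = x + (M_Y − M_X) = 68 + (80.1 − 76.8) = 71.3

71.3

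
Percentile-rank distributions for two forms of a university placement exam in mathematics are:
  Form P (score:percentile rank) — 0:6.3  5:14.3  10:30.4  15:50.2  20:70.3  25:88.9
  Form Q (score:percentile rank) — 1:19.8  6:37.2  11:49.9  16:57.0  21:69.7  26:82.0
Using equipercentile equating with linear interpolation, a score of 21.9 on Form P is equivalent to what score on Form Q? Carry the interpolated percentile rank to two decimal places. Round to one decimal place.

24.1

PR of 21.9 on Form P: 70.3 + (21.9 − 20)/(25 − 20) × (88.9 − 70.3) = 77.37
On Form Q, PR 77.37 falls between score 21 (PR 69.7) and 26 (PR 82.0).
Interpolate: 21 + (77.37 − 69.7)/(82.0 − 69.7) × (26 − 21) = 24.1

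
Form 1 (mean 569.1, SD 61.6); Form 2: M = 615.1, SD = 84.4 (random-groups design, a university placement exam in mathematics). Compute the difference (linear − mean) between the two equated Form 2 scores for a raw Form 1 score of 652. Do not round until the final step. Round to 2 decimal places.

30.68

Mean-equated: 652 + (615.1 − 569.1) = 698.00
Linear-equated: (84.4/61.6)(652 − 569.1) + 615.1 = 728.684
Difference = 728.684 − 698.00 = 30.68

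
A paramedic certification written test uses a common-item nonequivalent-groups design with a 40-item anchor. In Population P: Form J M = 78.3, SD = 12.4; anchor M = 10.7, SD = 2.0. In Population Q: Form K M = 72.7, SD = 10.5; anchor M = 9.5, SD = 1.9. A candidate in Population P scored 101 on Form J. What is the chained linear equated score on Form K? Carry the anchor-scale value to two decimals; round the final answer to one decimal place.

Form J → anchor (Population P): v = (2.0/12.4)(101 − 78.3) + 10.7 = 14.36
anchor → Form K (Population Q): y = (10.5/1.9)(14.36 − 9.5) + 72.7 = 99.6

99.6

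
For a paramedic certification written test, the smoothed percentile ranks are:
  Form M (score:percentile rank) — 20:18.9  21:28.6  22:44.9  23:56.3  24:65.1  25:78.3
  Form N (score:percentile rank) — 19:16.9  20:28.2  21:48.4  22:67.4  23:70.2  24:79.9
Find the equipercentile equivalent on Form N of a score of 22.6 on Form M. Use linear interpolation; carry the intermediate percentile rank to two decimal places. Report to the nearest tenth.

PR of 22.6 on Form M: 44.9 + (22.6 − 22)/(23 − 22) × (56.3 − 44.9) = 51.74
On Form N, PR 51.74 falls between score 21 (PR 48.4) and 22 (PR 67.4).
Interpolate: 21 + (51.74 − 48.4)/(67.4 − 48.4) × (22 − 21) = 21.2

21.2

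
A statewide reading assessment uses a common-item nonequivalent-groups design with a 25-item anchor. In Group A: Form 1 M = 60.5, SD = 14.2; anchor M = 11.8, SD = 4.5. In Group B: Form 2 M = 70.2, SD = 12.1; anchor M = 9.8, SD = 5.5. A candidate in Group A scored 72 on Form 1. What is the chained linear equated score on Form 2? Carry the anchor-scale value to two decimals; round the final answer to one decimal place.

82.6

Form 1 → anchor (Group A): v = (4.5/14.2)(72 − 60.5) + 11.8 = 15.44
anchor → Form 2 (Group B): y = (12.1/5.5)(15.44 − 9.8) + 70.2 = 82.6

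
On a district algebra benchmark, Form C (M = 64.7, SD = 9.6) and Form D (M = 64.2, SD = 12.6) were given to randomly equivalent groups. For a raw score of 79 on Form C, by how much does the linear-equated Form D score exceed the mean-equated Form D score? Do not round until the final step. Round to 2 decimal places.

4.47

Mean-equated: 79 + (64.2 − 64.7) = 78.50
Linear-equated: (12.6/9.6)(79 − 64.7) + 64.2 = 82.969
Difference = 82.969 − 78.50 = 4.47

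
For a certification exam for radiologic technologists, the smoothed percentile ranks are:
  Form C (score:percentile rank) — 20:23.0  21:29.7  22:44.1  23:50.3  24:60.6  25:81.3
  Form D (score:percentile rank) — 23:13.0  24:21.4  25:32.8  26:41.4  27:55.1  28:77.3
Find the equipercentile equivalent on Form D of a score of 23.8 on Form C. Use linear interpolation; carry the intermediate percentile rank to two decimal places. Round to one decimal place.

PR of 23.8 on Form C: 50.3 + (23.8 − 23)/(24 − 23) × (60.6 − 50.3) = 58.54
On Form D, PR 58.54 falls between score 27 (PR 55.1) and 28 (PR 77.3).
Interpolate: 27 + (58.54 − 55.1)/(77.3 − 55.1) × (28 − 27) = 27.2

27.2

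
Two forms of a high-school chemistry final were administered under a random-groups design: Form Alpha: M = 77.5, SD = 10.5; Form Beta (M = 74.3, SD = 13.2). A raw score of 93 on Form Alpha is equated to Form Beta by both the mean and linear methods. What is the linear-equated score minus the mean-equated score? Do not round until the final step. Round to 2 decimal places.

Mean-equated: 93 + (74.3 − 77.5) = 89.80
Linear-equated: (13.2/10.5)(93 − 77.5) + 74.3 = 93.786
Difference = 93.786 − 89.80 = 3.99

3.99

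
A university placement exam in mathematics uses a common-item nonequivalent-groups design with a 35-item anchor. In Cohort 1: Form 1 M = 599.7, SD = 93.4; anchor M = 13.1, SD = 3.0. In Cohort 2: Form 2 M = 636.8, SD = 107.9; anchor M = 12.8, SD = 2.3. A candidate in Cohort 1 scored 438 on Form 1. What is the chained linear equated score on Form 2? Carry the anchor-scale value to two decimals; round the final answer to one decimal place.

407.4

Form 1 → anchor (Cohort 1): v = (3.0/93.4)(438 − 599.7) + 13.1 = 7.91
anchor → Form 2 (Cohort 2): y = (107.9/2.3)(7.91 − 12.8) + 636.8 = 407.4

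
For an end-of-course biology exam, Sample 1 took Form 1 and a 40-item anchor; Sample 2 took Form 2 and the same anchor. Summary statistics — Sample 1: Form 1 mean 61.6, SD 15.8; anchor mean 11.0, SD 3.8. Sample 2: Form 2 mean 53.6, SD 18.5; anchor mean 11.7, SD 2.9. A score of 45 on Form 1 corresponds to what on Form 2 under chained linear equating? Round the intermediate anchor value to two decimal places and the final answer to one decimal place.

23.7

Form 1 → anchor (Sample 1): v = (3.8/15.8)(45 − 61.6) + 11.0 = 7.01
anchor → Form 2 (Sample 2): y = (18.5/2.9)(7.01 − 11.7) + 53.6 = 23.7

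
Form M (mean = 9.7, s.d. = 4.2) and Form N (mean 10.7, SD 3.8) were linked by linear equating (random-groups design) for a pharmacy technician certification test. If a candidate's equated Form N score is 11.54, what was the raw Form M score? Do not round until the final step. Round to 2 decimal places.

Invert y = (SD_Y/SD_X)(x − M_X) + M_Y:
x = (SD_X/SD_Y)(y − M_Y) + M_X = (4.2/3.8)(11.54 − 10.7) + 9.7
x = 1.105263 × 0.840 + 9.7 = 10.63

10.63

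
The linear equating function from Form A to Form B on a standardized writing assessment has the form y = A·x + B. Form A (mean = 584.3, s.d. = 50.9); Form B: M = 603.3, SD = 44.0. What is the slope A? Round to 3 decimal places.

A = SD_Y / SD_X = 44.0 / 50.9 = 0.864

0.864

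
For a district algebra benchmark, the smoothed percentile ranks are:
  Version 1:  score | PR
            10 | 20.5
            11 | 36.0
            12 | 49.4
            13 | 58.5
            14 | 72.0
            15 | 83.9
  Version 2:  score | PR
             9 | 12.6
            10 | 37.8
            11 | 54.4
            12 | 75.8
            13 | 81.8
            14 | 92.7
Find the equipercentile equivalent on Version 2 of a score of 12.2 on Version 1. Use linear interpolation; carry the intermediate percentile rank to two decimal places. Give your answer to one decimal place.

PR of 12.2 on Version 1: 49.4 + (12.2 − 12)/(13 − 12) × (58.5 − 49.4) = 51.22
On Version 2, PR 51.22 falls between score 10 (PR 37.8) and 11 (PR 54.4).
Interpolate: 10 + (51.22 − 37.8)/(54.4 − 37.8) × (11 − 10) = 10.8

10.8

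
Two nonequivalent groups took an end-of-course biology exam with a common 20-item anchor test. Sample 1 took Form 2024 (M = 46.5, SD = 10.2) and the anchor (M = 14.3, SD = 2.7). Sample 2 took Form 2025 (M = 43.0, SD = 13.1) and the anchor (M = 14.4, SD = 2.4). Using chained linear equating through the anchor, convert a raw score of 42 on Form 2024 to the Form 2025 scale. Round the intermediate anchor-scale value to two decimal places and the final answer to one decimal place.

36.0

Form 2024 → anchor (Sample 1): v = (2.7/10.2)(42 − 46.5) + 14.3 = 13.11
anchor → Form 2025 (Sample 2): y = (13.1/2.4)(13.11 − 14.4) + 43.0 = 36.0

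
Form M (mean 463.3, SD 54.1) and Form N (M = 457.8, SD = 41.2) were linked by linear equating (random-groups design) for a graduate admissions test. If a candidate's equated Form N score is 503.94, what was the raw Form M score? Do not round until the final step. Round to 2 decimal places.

523.89

Invert y = (SD_Y/SD_X)(x − M_X) + M_Y:
x = (SD_X/SD_Y)(y − M_Y) + M_X = (54.1/41.2)(503.94 − 457.8) + 463.3
x = 1.313107 × 46.140 + 463.3 = 523.89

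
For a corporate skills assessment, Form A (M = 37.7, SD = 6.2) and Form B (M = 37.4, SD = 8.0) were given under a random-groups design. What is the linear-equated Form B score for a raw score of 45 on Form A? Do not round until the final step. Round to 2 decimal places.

46.82

Linear equating: y = (SD_Y/SD_X)(x − M_X) + M_Y
y = (8.0/6.2)(45 − 37.7) + 37.4
y = 1.290323 × 7.3 + 37.4 = 9.4194 + 37.4 = 46.82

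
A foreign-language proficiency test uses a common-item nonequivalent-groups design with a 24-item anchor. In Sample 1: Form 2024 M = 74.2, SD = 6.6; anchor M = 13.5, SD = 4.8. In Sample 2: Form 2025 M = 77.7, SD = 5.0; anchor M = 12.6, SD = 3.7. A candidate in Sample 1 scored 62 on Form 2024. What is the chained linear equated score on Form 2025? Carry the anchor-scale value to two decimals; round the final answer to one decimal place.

Form 2024 → anchor (Sample 1): v = (4.8/6.6)(62 − 74.2) + 13.5 = 4.63
anchor → Form 2025 (Sample 2): y = (5.0/3.7)(4.63 − 12.6) + 77.7 = 66.9

66.9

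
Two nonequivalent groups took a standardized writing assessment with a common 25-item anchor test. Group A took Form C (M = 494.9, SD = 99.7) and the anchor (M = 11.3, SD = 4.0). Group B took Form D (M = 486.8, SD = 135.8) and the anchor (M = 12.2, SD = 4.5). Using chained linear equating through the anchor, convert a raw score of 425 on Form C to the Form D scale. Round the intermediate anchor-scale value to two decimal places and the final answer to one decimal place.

Form C → anchor (Group A): v = (4.0/99.7)(425 − 494.9) + 11.3 = 8.50
anchor → Form D (Group B): y = (135.8/4.5)(8.50 − 12.2) + 486.8 = 375.1

375.1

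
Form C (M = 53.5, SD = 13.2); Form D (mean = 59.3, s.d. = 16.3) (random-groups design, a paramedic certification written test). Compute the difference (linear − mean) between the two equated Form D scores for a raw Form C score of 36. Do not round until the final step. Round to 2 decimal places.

Mean-equated: 36 + (59.3 − 53.5) = 41.80
Linear-equated: (16.3/13.2)(36 − 53.5) + 59.3 = 37.690
Difference = 37.690 − 41.80 = -4.11

-4.11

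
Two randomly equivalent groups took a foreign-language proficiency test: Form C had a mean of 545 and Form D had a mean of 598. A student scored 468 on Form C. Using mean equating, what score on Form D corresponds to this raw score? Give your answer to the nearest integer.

Mean equating: y = x + (M_Y − M_X) = 468 + (598 − 545) = 521

521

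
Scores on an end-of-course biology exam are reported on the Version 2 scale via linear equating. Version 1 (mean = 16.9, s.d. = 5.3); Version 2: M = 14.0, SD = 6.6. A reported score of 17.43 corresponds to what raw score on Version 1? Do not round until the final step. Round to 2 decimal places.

Invert y = (SD_Y/SD_X)(x − M_X) + M_Y:
x = (SD_X/SD_Y)(y − M_Y) + M_X = (5.3/6.6)(17.43 − 14.0) + 16.9
x = 0.803030 × 3.430 + 16.9 = 19.65

19.65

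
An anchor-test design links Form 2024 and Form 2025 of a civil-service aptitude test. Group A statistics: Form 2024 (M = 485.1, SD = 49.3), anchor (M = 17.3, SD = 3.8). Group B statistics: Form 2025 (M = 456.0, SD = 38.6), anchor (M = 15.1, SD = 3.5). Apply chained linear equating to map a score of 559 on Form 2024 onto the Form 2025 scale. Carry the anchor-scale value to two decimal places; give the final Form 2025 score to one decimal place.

Form 2024 → anchor (Group A): v = (3.8/49.3)(559 − 485.1) + 17.3 = 23.00
anchor → Form 2025 (Group B): y = (38.6/3.5)(23.00 − 15.1) + 456.0 = 543.1

543.1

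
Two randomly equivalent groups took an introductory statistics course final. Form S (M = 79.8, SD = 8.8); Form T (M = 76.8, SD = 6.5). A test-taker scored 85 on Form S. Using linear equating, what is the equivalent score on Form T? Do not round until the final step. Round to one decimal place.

Linear equating: y = (SD_Y/SD_X)(x − M_X) + M_Y
y = (6.5/8.8)(85 − 79.8) + 76.8
y = 0.738636 × 5.2 + 76.8 = 3.8409 + 76.8 = 80.6

80.6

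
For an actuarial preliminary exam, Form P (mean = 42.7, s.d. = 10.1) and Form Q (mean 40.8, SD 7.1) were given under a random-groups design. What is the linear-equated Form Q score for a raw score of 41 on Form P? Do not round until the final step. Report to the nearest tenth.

39.6

Linear equating: y = (SD_Y/SD_X)(x − M_X) + M_Y
y = (7.1/10.1)(41 − 42.7) + 40.8
y = 0.702970 × -1.7 + 40.8 = -1.1950 + 40.8 = 39.6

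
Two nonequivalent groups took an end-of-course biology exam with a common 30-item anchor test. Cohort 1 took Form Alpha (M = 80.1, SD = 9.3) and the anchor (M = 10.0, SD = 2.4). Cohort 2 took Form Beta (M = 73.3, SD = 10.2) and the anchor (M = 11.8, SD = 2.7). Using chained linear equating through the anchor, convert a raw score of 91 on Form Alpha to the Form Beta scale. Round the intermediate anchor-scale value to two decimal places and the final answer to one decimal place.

Form Alpha → anchor (Cohort 1): v = (2.4/9.3)(91 − 80.1) + 10.0 = 12.81
anchor → Form Beta (Cohort 2): y = (10.2/2.7)(12.81 − 11.8) + 73.3 = 77.1

77.1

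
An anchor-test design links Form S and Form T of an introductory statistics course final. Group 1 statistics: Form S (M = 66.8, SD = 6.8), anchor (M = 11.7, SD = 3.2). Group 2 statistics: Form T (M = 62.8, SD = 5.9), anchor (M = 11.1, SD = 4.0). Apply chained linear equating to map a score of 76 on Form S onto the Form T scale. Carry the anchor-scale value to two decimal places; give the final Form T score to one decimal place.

70.1

Form S → anchor (Group 1): v = (3.2/6.8)(76 − 66.8) + 11.7 = 16.03
anchor → Form T (Group 2): y = (5.9/4.0)(16.03 − 11.1) + 62.8 = 70.1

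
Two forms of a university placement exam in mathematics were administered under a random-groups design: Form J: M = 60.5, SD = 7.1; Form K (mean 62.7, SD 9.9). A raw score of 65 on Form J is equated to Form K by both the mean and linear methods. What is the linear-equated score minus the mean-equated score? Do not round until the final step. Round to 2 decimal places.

1.77

Mean-equated: 65 + (62.7 − 60.5) = 67.20
Linear-equated: (9.9/7.1)(65 − 60.5) + 62.7 = 68.975
Difference = 68.975 − 67.20 = 1.77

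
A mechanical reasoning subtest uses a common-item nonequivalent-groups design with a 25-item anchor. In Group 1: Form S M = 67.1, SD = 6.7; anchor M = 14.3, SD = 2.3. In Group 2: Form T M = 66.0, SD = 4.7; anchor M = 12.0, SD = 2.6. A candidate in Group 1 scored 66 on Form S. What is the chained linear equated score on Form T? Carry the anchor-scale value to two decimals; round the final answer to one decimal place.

Form S → anchor (Group 1): v = (2.3/6.7)(66 − 67.1) + 14.3 = 13.92
anchor → Form T (Group 2): y = (4.7/2.6)(13.92 − 12.0) + 66.0 = 69.5

69.5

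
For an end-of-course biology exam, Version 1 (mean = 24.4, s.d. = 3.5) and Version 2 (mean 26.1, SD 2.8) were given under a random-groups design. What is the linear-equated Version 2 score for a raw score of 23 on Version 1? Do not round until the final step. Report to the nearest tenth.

Linear equating: y = (SD_Y/SD_X)(x − M_X) + M_Y
y = (2.8/3.5)(23 − 24.4) + 26.1
y = 0.800000 × -1.4 + 26.1 = -1.1200 + 26.1 = 25.0

25.0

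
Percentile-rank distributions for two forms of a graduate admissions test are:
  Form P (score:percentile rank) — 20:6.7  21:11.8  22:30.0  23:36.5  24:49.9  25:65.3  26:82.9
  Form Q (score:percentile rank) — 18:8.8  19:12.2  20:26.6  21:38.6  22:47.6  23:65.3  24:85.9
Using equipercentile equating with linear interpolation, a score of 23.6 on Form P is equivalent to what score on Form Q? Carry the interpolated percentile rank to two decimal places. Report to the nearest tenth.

PR of 23.6 on Form P: 36.5 + (23.6 − 23)/(24 − 23) × (49.9 − 36.5) = 44.54
On Form Q, PR 44.54 falls between score 21 (PR 38.6) and 22 (PR 47.6).
Interpolate: 21 + (44.54 − 38.6)/(47.6 − 38.6) × (22 − 21) = 21.7

21.7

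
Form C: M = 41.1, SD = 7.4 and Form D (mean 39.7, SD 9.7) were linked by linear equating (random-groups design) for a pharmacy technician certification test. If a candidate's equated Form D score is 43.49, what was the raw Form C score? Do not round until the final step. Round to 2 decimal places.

Invert y = (SD_Y/SD_X)(x − M_X) + M_Y:
x = (SD_X/SD_Y)(y − M_Y) + M_X = (7.4/9.7)(43.49 − 39.7) + 41.1
x = 0.762887 × 3.790 + 41.1 = 43.99

43.99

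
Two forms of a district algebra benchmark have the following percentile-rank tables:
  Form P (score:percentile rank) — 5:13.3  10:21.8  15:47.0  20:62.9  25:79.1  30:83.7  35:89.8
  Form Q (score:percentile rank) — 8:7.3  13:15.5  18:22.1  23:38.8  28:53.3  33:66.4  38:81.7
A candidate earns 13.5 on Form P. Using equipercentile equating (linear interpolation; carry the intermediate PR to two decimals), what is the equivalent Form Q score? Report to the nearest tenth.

23.2

PR of 13.5 on Form P: 21.8 + (13.5 − 10)/(15 − 10) × (47.0 − 21.8) = 39.44
On Form Q, PR 39.44 falls between score 23 (PR 38.8) and 28 (PR 53.3).
Interpolate: 23 + (39.44 − 38.8)/(53.3 − 38.8) × (28 − 23) = 23.2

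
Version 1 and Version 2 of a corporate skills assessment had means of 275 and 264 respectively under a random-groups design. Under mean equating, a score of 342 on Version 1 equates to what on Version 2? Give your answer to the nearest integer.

Mean equating: y = x + (M_Y − M_X) = 342 + (264 − 275) = 331

331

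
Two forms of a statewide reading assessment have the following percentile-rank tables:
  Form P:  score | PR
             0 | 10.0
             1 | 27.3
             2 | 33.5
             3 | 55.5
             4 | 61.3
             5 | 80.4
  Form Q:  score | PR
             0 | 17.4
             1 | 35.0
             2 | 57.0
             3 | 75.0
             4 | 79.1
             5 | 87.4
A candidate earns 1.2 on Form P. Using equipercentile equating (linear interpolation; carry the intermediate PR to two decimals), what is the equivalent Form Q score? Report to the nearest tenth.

PR of 1.2 on Form P: 27.3 + (1.2 − 1)/(2 − 1) × (33.5 − 27.3) = 28.54
On Form Q, PR 28.54 falls between score 0 (PR 17.4) and 1 (PR 35.0).
Interpolate: 0 + (28.54 − 17.4)/(35.0 − 17.4) × (1 − 0) = 0.6

0.6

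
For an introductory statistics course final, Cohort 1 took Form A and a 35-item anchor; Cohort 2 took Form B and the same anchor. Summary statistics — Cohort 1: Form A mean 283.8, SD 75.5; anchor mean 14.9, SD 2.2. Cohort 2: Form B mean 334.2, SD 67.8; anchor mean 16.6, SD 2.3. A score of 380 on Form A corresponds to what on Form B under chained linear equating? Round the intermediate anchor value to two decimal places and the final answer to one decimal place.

Form A → anchor (Cohort 1): v = (2.2/75.5)(380 − 283.8) + 14.9 = 17.70
anchor → Form B (Cohort 2): y = (67.8/2.3)(17.70 − 16.6) + 334.2 = 366.6

366.6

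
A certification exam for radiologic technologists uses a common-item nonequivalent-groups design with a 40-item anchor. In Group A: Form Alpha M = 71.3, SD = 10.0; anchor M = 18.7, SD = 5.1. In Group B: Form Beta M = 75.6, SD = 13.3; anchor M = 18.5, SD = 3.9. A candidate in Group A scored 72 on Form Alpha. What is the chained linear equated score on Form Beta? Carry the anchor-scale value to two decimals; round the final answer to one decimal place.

77.5

Form Alpha → anchor (Group A): v = (5.1/10.0)(72 − 71.3) + 18.7 = 19.06
anchor → Form Beta (Group B): y = (13.3/3.9)(19.06 − 18.5) + 75.6 = 77.5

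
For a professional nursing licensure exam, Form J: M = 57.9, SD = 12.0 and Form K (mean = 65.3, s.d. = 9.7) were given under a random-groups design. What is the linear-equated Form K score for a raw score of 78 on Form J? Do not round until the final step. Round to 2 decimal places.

Linear equating: y = (SD_Y/SD_X)(x − M_X) + M_Y
y = (9.7/12.0)(78 − 57.9) + 65.3
y = 0.808333 × 20.1 + 65.3 = 16.2475 + 65.3 = 81.55

81.55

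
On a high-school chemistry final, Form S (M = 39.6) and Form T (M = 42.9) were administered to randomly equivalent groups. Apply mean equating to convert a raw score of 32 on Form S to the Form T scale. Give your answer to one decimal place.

35.3

Mean equating: y = x + (M_Y − M_X) = 32 + (42.9 − 39.6) = 35.3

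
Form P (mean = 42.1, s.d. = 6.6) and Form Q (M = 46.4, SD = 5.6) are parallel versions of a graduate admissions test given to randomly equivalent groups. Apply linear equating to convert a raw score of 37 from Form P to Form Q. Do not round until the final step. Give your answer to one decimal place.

Linear equating: y = (SD_Y/SD_X)(x − M_X) + M_Y
y = (5.6/6.6)(37 − 42.1) + 46.4
y = 0.848485 × -5.1 + 46.4 = -4.3273 + 46.4 = 42.1

42.1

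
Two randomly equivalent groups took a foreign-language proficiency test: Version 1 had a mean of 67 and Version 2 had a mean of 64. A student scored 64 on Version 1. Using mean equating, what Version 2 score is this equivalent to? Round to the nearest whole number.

61

Mean equating: y = x + (M_Y − M_X) = 64 + (64 − 67) = 61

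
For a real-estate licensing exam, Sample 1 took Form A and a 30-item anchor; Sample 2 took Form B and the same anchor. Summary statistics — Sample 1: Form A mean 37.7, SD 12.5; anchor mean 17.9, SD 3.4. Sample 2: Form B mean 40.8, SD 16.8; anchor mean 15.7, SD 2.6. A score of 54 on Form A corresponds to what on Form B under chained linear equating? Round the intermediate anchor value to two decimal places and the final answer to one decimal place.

Form A → anchor (Sample 1): v = (3.4/12.5)(54 − 37.7) + 17.9 = 22.33
anchor → Form B (Sample 2): y = (16.8/2.6)(22.33 − 15.7) + 40.8 = 83.6

83.6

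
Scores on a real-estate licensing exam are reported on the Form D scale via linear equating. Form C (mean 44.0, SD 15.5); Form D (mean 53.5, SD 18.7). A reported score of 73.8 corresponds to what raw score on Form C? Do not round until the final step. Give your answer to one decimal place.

Invert y = (SD_Y/SD_X)(x − M_X) + M_Y:
x = (SD_X/SD_Y)(y − M_Y) + M_X = (15.5/18.7)(73.8 − 53.5) + 44.0
x = 0.828877 × 20.300 + 44.0 = 60.8

60.8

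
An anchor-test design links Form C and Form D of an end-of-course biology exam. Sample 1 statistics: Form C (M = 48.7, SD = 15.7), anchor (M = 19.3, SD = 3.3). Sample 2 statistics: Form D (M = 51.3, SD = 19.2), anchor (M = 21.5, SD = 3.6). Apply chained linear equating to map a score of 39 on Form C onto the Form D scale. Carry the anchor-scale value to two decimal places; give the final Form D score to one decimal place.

28.7

Form C → anchor (Sample 1): v = (3.3/15.7)(39 − 48.7) + 19.3 = 17.26
anchor → Form D (Sample 2): y = (19.2/3.6)(17.26 − 21.5) + 51.3 = 28.7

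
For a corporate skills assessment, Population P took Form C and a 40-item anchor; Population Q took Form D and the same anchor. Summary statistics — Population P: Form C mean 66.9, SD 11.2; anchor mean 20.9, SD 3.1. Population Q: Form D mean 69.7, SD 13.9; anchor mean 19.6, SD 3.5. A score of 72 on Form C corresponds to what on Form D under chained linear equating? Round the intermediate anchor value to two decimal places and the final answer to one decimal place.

80.5

Form C → anchor (Population P): v = (3.1/11.2)(72 − 66.9) + 20.9 = 22.31
anchor → Form D (Population Q): y = (13.9/3.5)(22.31 − 19.6) + 69.7 = 80.5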